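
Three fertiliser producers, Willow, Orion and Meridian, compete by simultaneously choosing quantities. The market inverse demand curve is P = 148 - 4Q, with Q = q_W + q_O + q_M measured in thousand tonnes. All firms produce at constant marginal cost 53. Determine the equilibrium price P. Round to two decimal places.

A representative firm's profit is π_i = q_i(148 - 4Q) - 53q_i.
Setting ∂π_i/∂q_i = 0 with rivals' quantities fixed: 95 - 8q_i - 4·Σ_{j≠i} q_j = 0.
With identical firms every q_j equals q_i, so Σ_{j≠i} q_j = 2q_i and 95 = 16q_i, giving q_i = 95/16.
Total output Q = 285/16, so price P = 148 - 4·(285/16) = 307/4.

76.75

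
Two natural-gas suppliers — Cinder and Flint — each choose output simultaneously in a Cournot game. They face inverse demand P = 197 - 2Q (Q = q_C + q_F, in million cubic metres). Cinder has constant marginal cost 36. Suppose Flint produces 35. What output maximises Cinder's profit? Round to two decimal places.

With the rival's output fixed at 35, Cinder's profit is π_C = (197 - 2·35 - 2q_C)q_C - (36q_C) = (127 - 2q_C)q_C - (36q_C).
∂π_C/∂q_C = 91 - 4q_C = 0, so q_C = 91/4.

22.75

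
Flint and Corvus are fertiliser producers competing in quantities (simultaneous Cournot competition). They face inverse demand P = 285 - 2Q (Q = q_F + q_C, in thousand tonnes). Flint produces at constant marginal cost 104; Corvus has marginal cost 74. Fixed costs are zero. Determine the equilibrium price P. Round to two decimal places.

Flint's profit: π_F = (285 - 2Q)q_F - (104q_F). Setting ∂π_F/∂q_F = 0: 181 - 4q_F - 2(q_C) = 0.
Corvus's first-order condition: 211 - 4q_C - 2(q_F) = 0.
So q_F = (181 - 2q_C)/4 and q_C = (211 - 2q_F)/4.
Substituting one into the other gives q_F = 151/6 and q_C = 241/6.
Total output Q = 196/3, so price P = 285 - 2·(196/3) = 463/3.

154.33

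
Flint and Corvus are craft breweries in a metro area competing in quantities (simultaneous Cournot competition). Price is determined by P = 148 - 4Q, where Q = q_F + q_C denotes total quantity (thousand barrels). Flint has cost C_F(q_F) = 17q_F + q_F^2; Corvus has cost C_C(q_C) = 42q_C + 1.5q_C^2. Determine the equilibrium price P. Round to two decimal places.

81.91

Flint's profit: π_F = (148 - 4Q)q_F - (17q_F + q_F²). Setting ∂π_F/∂q_F = 0: 131 - 10q_F - 4(q_C) = 0.
Corvus's profit: π_C = (148 - 4Q)q_C - (42q_C + (3/2)q_C²). Setting ∂π_C/∂q_C = 0: 106 - 11q_C - 4(q_F) = 0.
Best responses: q_F = (131 - 4q_C)/10, q_C = (106 - 4q_F)/11.
Solving the pair: q_F = 1017/94, q_C = 268/47.
Total output Q = 1553/94, so price P = 148 - 4·(1553/94) = 81.9149.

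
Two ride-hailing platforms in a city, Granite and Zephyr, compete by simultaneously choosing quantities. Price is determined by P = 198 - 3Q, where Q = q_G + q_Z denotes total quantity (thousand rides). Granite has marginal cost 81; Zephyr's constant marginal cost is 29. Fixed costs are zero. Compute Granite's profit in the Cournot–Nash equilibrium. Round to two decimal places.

Granite's profit: π_G = (198 - 3Q)q_G - (81q_G). Setting ∂π_G/∂q_G = 0: 117 - 6q_G - 3(q_Z) = 0.
Zephyr's profit: π_Z = (198 - 3Q)q_Z - (29q_Z). Setting ∂π_Z/∂q_Z = 0: 169 - 6q_Z - 3(q_G) = 0.
Rearranging gives the reaction functions q_G = (117 - 3q_Z)/6 and q_Z = (169 - 3q_G)/6.
Substituting one into the other gives q_G = 65/9 and q_Z = 221/9.
Price P = 198 - 3·(286/9) = 308/3.
Granite's profit: (308/3 - 81)·(65/9) = 156.4815.

156.48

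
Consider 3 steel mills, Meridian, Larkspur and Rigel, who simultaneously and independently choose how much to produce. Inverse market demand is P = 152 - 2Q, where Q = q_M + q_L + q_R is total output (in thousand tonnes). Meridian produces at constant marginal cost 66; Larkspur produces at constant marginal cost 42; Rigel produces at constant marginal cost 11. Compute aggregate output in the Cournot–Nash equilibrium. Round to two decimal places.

42.13

Meridian's profit: π_M = (152 - 2Q)q_M - (66q_M). Setting ∂π_M/∂q_M = 0: 86 - 4q_M - 2(q_L + q_R) = 0.
Larkspur's profit: π_L = (152 - 2Q)q_L - (42q_L). Setting ∂π_L/∂q_L = 0: 110 - 4q_L - 2(q_M + q_R) = 0.
Rigel's profit: π_R = (152 - 2Q)q_R - (11q_R). Setting ∂π_R/∂q_R = 0: 141 - 4q_R - 2(q_M + q_L) = 0.
Adding the 3 conditions: 337 − 4Q − 4Q = 0, i.e. Q = 337/8.
Back-substituting: q_M = (86 − 337/4)/2 = 7/8, q_L = (110 − 337/4)/2 = 103/8, q_R = (141 − 337/4)/2 = 227/8.
Total output Q = 7/8 + 103/8 + 227/8 = 337/8.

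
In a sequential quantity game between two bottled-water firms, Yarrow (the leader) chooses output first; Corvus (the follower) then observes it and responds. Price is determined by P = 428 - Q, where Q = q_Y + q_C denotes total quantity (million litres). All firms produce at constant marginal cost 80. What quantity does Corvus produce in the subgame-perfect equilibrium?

The follower Corvus best-responds to any q_Y: π_C = (428 - Q)q_C - 80q_C.
Setting the follower's marginal profit to zero, 348 - q_Y - 2q_C = 0, i.e. q_C = (348 - q_Y)/2.
Yarrow substitutes q_C(q_Y) into its own profit: π_Y = q_Y(428 - q_Y - (348 - q_Y)/2) - 80q_Y = (254 - (1/2)q_Y)q_Y - 80q_Y.
Leader FOC: 174 - q_Y = 0, so q_Y = 174.
Then q_C = (348 - 174)/2 = 87.

87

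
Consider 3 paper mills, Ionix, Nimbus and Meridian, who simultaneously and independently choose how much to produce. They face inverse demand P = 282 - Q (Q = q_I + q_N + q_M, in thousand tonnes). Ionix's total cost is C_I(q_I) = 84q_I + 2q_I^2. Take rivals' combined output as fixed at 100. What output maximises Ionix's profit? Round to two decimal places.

16.33

With rivals' combined output fixed at 100, Ionix's profit is π_I = (282 - 100 - q_I)q_I - (84q_I + 2q_I²) = (182 - q_I)q_I - (84q_I + 2q_I²).
∂π_I/∂q_I = 98 - 6q_I = 0, so q_I = 49/3.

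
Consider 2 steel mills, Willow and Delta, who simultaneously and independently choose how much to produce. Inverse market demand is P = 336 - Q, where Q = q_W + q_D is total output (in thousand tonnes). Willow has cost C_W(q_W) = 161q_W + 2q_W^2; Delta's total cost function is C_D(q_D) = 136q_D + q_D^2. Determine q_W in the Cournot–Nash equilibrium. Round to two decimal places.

21.74

Willow's profit: π_W = (336 - Q)q_W - (161q_W + 2q_W²). Setting ∂π_W/∂q_W = 0: 175 - 6q_W - (q_D) = 0.
Delta's first-order condition: 200 - 4q_D - (q_W) = 0.
Rearranging gives the reaction functions q_W = (175 - q_D)/6 and q_D = (200 - q_W)/4.
Solving the pair: q_W = 500/23, q_D = 1025/23.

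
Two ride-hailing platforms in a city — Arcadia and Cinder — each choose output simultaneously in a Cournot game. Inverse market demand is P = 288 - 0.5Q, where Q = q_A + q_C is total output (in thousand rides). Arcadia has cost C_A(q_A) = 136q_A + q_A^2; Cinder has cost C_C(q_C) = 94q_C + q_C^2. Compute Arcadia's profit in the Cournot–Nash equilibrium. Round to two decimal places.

Arcadia's profit: π_A = (288 - 0.5Q)q_A - (136q_A + q_A²). Setting ∂π_A/∂q_A = 0: 152 - 3q_A - (1/2)(q_C) = 0.
Cinder's profit: π_C = (288 - 0.5Q)q_C - (94q_C + q_C²). Setting ∂π_C/∂q_C = 0: 194 - 3q_C - (1/2)(q_A) = 0.
Best responses: q_A = (152 - (1/2)q_C)/3, q_C = (194 - (1/2)q_A)/3.
Solving the pair: q_A = 1436/35, q_C = 57.8286.
Price P = 288 - (1/2)·(692/7) = 1670/7.
Arcadia's profit: (1670/7)·(1436/35) - 136·(1436/35) - (1436/35)² = 2525.0155.

2525.02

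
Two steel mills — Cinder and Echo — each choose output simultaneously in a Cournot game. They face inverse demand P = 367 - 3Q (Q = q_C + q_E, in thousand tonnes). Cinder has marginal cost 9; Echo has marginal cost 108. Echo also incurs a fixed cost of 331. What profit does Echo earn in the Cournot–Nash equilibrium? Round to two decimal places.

617.15

Cinder's profit: π_C = (367 - 3Q)q_C - (9q_C). Setting ∂π_C/∂q_C = 0: 358 - 6q_C - 3(q_E) = 0.
Echo's profit: π_E = (367 - 3Q)q_E - (108q_E). Setting ∂π_E/∂q_E = 0: 259 - 6q_E - 3(q_C) = 0.
Rearranging gives the reaction functions q_C = (358 - 3q_E)/6 and q_E = (259 - 3q_C)/6.
Substituting one into the other gives q_C = 457/9 and q_E = 160/9.
Price P = 367 - 3·(617/9) = 484/3.
Echo's profit: (484/3 - 108)·(160/9) - 331 = 617.1481.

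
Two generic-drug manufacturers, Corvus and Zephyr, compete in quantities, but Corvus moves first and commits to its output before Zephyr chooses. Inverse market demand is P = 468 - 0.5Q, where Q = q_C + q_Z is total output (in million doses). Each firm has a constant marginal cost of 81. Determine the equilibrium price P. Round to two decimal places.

Solve by backward induction. Given q_C, the follower Zephyr maximises π_Z = (468 - (1/2)q_C - (1/2)q_Z)q_Z - 81q_Z.
Follower FOC: 387 - (1/2)q_C - q_Z = 0, so q_Z(q_C) = (387 - (1/2)q_C).
The leader anticipates this reaction. Substituting into P = 468 - 0.5Q gives P = 549/2 - (1/4)q_C, so π_C = (549/2 - (1/4)q_C)q_C - 81q_C.
The leader's first-order condition 387/2 - (1/2)q_C = 0 yields q_C = 387.
Then q_Z = (387 - (1/2)·387) = 387/2.
Total output Q = 1161/2, so price P = 468 - (1/2)·(1161/2) = 711/4.

177.75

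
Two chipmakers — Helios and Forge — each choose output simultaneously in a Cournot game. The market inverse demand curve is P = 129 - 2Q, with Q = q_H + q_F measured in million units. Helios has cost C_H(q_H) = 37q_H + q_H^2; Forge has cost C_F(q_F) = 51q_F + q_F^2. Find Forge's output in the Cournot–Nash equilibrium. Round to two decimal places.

8.88

Helios's profit: π_H = (129 - 2Q)q_H - (37q_H + q_H²). Setting ∂π_H/∂q_H = 0: 92 - 6q_H - 2(q_F) = 0.
Forge's first-order condition: 78 - 6q_F - 2(q_H) = 0.
Rearranging gives the reaction functions q_H = (92 - 2q_F)/6 and q_F = (78 - 2q_H)/6.
Solving the pair: q_H = 99/8, q_F = 71/8.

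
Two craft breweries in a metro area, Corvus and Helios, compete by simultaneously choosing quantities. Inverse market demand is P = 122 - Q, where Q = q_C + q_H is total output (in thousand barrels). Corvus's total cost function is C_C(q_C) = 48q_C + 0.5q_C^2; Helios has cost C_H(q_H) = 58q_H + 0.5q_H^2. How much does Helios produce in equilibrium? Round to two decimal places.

14.75

Corvus's profit: π_C = (122 - Q)q_C - (48q_C + (1/2)q_C²). Setting ∂π_C/∂q_C = 0: 74 - 3q_C - (q_H) = 0.
Helios's profit: π_H = (122 - Q)q_H - (58q_H + (1/2)q_H²). Setting ∂π_H/∂q_H = 0: 64 - 3q_H - (q_C) = 0.
So q_C = (74 - q_H)/3 and q_H = (64 - q_C)/3.
Solving the pair: q_C = 79/4, q_H = 59/4.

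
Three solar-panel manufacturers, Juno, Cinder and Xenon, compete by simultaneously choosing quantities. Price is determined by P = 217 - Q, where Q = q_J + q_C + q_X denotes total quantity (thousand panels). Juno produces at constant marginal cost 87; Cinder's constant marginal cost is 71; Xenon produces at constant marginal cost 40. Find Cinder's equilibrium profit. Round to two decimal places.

Juno's profit: π_J = (217 - Q)q_J - (87q_J). Setting ∂π_J/∂q_J = 0: 130 - 2q_J - (q_C + q_X) = 0.
Cinder's profit: π_C = (217 - Q)q_C - (71q_C). Setting ∂π_C/∂q_C = 0: 146 - 2q_C - (q_J + q_X) = 0.
Xenon's profit: π_X = (217 - Q)q_X - (40q_X). Setting ∂π_X/∂q_X = 0: 177 - 2q_X - (q_J + q_C) = 0.
Summing all 3 equations gives 453 − 4Q = 0, hence Q = 453/4.
Back-substituting: q_J = (130 − 453/4) = 67/4, q_C = (146 − 453/4) = 131/4, q_X = (177 − 453/4) = 255/4.
Price P = 217 - 453/4 = 415/4.
Cinder's profit: (415/4 - 71)·(131/4) = 1072.5625.

1072.56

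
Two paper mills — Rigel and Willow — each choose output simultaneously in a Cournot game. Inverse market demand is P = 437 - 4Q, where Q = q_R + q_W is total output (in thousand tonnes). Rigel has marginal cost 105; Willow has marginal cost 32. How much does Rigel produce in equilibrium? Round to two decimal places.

21.58

Rigel's profit: π_R = (437 - 4Q)q_R - (105q_R). Setting ∂π_R/∂q_R = 0: 332 - 8q_R - 4(q_W) = 0.
Willow's profit: π_W = (437 - 4Q)q_W - (32q_W). Setting ∂π_W/∂q_W = 0: 405 - 8q_W - 4(q_R) = 0.
So q_R = (332 - 4q_W)/8 and q_W = (405 - 4q_R)/8.
Substituting one into the other gives q_R = 259/12 and q_W = 239/6.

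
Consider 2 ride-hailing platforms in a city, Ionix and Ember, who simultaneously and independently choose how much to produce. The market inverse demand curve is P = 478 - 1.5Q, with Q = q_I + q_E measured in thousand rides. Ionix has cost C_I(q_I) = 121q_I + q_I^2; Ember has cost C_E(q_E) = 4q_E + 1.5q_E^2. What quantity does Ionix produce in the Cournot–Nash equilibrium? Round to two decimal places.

51.57

Ionix's profit: π_I = (478 - 1.5Q)q_I - (121q_I + q_I²). Setting ∂π_I/∂q_I = 0: 357 - 5q_I - (3/2)(q_E) = 0.
Ember's profit: π_E = (478 - 1.5Q)q_E - (4q_E + (3/2)q_E²). Setting ∂π_E/∂q_E = 0: 474 - 6q_E - (3/2)(q_I) = 0.
Rearranging gives the reaction functions q_I = (357 - (3/2)q_E)/5 and q_E = (474 - (3/2)q_I)/6.
Substituting one into the other gives q_I = 1908/37 and q_E = 66.1081.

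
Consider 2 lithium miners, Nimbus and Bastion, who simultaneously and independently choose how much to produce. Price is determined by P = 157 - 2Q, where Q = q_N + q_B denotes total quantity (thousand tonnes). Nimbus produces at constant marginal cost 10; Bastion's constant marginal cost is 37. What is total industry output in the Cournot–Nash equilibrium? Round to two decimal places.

Nimbus's profit: π_N = (157 - 2Q)q_N - (10q_N). Setting ∂π_N/∂q_N = 0: 147 - 4q_N - 2(q_B) = 0.
Bastion's first-order condition: 120 - 4q_B - 2(q_N) = 0.
Rearranging gives the reaction functions q_N = (147 - 2q_B)/4 and q_B = (120 - 2q_N)/4.
Substituting one into the other gives q_N = 29 and q_B = 31/2.
Total output Q = 29 + 31/2 = 89/2.

44.50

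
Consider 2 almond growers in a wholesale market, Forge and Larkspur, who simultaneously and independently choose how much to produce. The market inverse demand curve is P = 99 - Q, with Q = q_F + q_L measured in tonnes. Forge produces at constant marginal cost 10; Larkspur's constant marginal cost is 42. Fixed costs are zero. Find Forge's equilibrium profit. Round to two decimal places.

Forge's profit: π_F = (99 - Q)q_F - (10q_F). Setting ∂π_F/∂q_F = 0: 89 - 2q_F - (q_L) = 0.
Larkspur's first-order condition: 57 - 2q_L - (q_F) = 0.
Rearranging gives the reaction functions q_F = (89 - q_L)/2 and q_L = (57 - q_F)/2.
Solving the pair: q_F = 121/3, q_L = 25/3.
Price P = 99 - 146/3 = 151/3.
Forge's profit: (151/3 - 10)·(121/3) = 1626.7778.

1626.78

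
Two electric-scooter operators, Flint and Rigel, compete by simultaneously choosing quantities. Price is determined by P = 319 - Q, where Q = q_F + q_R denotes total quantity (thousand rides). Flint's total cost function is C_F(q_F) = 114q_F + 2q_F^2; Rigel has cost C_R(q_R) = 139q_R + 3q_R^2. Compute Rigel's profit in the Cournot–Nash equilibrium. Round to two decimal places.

Flint's profit: π_F = (319 - Q)q_F - (114q_F + 2q_F²). Setting ∂π_F/∂q_F = 0: 205 - 6q_F - (q_R) = 0.
Rigel's first-order condition: 180 - 8q_R - (q_F) = 0.
Rearranging gives the reaction functions q_F = (205 - q_R)/6 and q_R = (180 - q_F)/8.
Substituting one into the other gives q_F = 1460/47 and q_R = 875/47.
Price P = 319 - 49.6809 = 269.3191.
Rigel's profit: 269.3191·(875/47) - 139·(875/47) - 3(875/47)² = 1386.3739.

1386.37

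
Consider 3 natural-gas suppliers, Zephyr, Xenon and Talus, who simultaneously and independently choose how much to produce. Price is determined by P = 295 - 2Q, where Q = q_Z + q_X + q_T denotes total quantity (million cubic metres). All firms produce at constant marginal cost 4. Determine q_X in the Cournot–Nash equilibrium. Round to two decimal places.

36.38

A representative firm's profit is π_i = q_i(295 - 2Q) - 4q_i.
First-order condition (treating rivals' output as given): 291 - 4q_i - 2·Σ_{j≠i} q_j = 0.
With identical firms every q_j equals q_i, so Σ_{j≠i} q_j = 2q_i and 291 = 8q_i, giving q_i = 291/8.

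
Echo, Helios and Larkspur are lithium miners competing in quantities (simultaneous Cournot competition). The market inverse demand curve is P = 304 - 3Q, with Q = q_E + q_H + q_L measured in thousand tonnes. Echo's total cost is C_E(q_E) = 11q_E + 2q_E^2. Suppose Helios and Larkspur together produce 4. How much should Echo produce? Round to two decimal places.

28.10

With rivals' combined output fixed at 4, Echo's profit is π_E = (304 - 3·4 - 3q_E)q_E - (11q_E + 2q_E²) = (292 - 3q_E)q_E - (11q_E + 2q_E²).
∂π_E/∂q_E = 281 - 10q_E = 0, so q_E = 281/10.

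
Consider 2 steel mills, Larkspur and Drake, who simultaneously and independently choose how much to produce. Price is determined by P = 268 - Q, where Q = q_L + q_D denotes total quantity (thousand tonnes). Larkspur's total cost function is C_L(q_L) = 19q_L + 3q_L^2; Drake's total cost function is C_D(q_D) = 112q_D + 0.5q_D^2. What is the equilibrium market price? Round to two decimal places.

Larkspur's profit: π_L = (268 - Q)q_L - (19q_L + 3q_L²). Setting ∂π_L/∂q_L = 0: 249 - 8q_L - (q_D) = 0.
Drake's profit: π_D = (268 - Q)q_D - (112q_D + (1/2)q_D²). Setting ∂π_D/∂q_D = 0: 156 - 3q_D - (q_L) = 0.
So q_L = (249 - q_D)/8 and q_D = (156 - q_L)/3.
Solving the pair: q_L = 591/23, q_D = 999/23.
Total output Q = 1590/23, so price P = 268 - 1590/23 = 198.8696.

198.87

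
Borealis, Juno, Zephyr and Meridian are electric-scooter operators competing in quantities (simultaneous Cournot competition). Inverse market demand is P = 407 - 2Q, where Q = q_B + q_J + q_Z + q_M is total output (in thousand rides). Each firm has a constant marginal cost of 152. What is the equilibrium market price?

A representative firm's profit is π_i = q_i(407 - 2Q) - 152q_i.
Setting ∂π_i/∂q_i = 0 with rivals' quantities fixed: 255 - 4q_i - 2·Σ_{j≠i} q_j = 0.
By symmetry each firm produces the same amount; substituting Σ_{j≠i} q_j = 3q_i yields q_i = 255/10 = 51/2.
Total output Q = 102, so price P = 407 - 2·102 = 203.

203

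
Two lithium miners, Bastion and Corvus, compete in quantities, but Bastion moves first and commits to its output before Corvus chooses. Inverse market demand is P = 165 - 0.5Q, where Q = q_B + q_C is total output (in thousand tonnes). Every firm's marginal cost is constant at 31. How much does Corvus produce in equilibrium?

67

The follower Corvus best-responds to any q_B: π_C = (165 - 0.5Q)q_C - 31q_C.
Setting the follower's marginal profit to zero, 134 - (1/2)q_B - q_C = 0, i.e. q_C = (134 - (1/2)q_B).
Bastion substitutes q_C(q_B) into its own profit: π_B = q_B(165 - (1/2)q_B - (134 - (1/2)q_B)/2) - 31q_B = (98 - (1/4)q_B)q_B - 31q_B.
Leader FOC: 67 - (1/2)q_B = 0, so q_B = 134.
Then q_C = (134 - (1/2)·134) = 67.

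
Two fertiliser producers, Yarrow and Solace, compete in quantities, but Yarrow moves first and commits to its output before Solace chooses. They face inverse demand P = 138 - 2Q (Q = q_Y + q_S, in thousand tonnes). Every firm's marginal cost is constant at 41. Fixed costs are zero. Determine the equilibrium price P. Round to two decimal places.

65.25

Solve by backward induction. Given q_Y, the follower Solace maximises π_S = (138 - 2q_Y - 2q_S)q_S - 41q_S.
∂π_S/∂q_S = 97 - 2q_Y - 4q_S = 0 gives the reaction function q_S = (97 - 2q_Y)/4.
The leader anticipates this reaction. Substituting into P = 138 - 2Q gives P = 179/2 - q_Y, so π_Y = (179/2 - q_Y)q_Y - 41q_Y.
Maximising: ∂π_Y/∂q_Y = 97/2 - 2q_Y = 0, giving q_Y = 97/4.
Then q_S = (97 - 2·(97/4))/4 = 97/8.
Total output Q = 291/8, so price P = 138 - 2·(291/8) = 261/4.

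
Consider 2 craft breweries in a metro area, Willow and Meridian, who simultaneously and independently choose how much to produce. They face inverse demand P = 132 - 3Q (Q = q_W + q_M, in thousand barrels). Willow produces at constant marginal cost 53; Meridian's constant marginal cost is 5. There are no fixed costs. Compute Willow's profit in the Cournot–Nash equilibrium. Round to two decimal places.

35.59

Willow's profit: π_W = (132 - 3Q)q_W - (53q_W). Setting ∂π_W/∂q_W = 0: 79 - 6q_W - 3(q_M) = 0.
Meridian's profit: π_M = (132 - 3Q)q_M - (5q_M). Setting ∂π_M/∂q_M = 0: 127 - 6q_M - 3(q_W) = 0.
Rearranging gives the reaction functions q_W = (79 - 3q_M)/6 and q_M = (127 - 3q_W)/6.
Substituting one into the other gives q_W = 31/9 and q_M = 175/9.
Price P = 132 - 3·(206/9) = 190/3.
Willow's profit: (190/3 - 53)·(31/9) = 961/27.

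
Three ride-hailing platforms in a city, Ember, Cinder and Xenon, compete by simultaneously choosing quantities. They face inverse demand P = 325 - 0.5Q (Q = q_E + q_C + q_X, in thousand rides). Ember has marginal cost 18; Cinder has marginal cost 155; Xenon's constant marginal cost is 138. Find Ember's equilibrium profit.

Ember's profit: π_E = (325 - 0.5Q)q_E - (18q_E). Setting ∂π_E/∂q_E = 0: 307 - q_E - (1/2)(q_C + q_X) = 0.
Cinder's profit: π_C = (325 - 0.5Q)q_C - (155q_C). Setting ∂π_C/∂q_C = 0: 170 - q_C - (1/2)(q_E + q_X) = 0.
Xenon's profit: π_X = (325 - 0.5Q)q_X - (138q_X). Setting ∂π_X/∂q_X = 0: 187 - q_X - (1/2)(q_E + q_C) = 0.
Adding the 3 first-order conditions: 664 − 2Q = 0, so Q = 332.
Back-substituting: q_E = (307 − 166)/(1/2) = 282, q_C = (170 − 166)/(1/2) = 8, q_X = (187 − 166)/(1/2) = 42.
Price P = 325 - (1/2)·332 = 159.
Ember's profit: (159 - 18)·282 = 39762.

39762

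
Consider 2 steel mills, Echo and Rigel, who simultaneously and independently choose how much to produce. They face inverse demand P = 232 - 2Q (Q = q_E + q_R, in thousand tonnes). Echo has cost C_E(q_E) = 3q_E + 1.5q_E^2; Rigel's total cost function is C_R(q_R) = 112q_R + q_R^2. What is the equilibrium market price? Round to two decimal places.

152.21

Echo's profit: π_E = (232 - 2Q)q_E - (3q_E + (3/2)q_E²). Setting ∂π_E/∂q_E = 0: 229 - 7q_E - 2(q_R) = 0.
Rigel's profit: π_R = (232 - 2Q)q_R - (112q_R + q_R²). Setting ∂π_R/∂q_R = 0: 120 - 6q_R - 2(q_E) = 0.
Rearranging gives the reaction functions q_E = (229 - 2q_R)/7 and q_R = (120 - 2q_E)/6.
Substituting one into the other gives q_E = 567/19 and q_R = 191/19.
Total output Q = 758/19, so price P = 232 - 2·(758/19) = 152.2105.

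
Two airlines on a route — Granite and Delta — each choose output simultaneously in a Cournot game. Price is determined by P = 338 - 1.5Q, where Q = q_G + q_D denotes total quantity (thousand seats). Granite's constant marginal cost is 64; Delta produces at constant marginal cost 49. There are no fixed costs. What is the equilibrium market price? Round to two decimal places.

Granite's profit: π_G = (338 - 1.5Q)q_G - (64q_G). Setting ∂π_G/∂q_G = 0: 274 - 3q_G - (3/2)(q_D) = 0.
Delta's profit: π_D = (338 - 1.5Q)q_D - (49q_D). Setting ∂π_D/∂q_D = 0: 289 - 3q_D - (3/2)(q_G) = 0.
Rearranging gives the reaction functions q_G = (274 - (3/2)q_D)/3 and q_D = (289 - (3/2)q_G)/3.
Solving the pair: q_G = 518/9, q_D = 608/9.
Total output Q = 1126/9, so price P = 338 - (3/2)·(1126/9) = 451/3.

150.33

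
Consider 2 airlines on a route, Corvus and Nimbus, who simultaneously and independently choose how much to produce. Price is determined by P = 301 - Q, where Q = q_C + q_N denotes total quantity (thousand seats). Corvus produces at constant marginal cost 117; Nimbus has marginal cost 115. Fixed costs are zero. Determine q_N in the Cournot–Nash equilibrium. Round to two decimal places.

62.67

Corvus's profit: π_C = (301 - Q)q_C - (117q_C). Setting ∂π_C/∂q_C = 0: 184 - 2q_C - (q_N) = 0.
Nimbus's first-order condition: 186 - 2q_N - (q_C) = 0.
So q_C = (184 - q_N)/2 and q_N = (186 - q_C)/2.
Substituting one into the other gives q_C = 182/3 and q_N = 188/3.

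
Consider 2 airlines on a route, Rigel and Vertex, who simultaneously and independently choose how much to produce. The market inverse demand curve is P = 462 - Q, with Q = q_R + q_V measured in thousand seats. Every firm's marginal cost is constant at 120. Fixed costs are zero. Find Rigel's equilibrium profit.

A representative firm's profit is π_i = q_i(462 - Q) - 120q_i.
First-order condition (treating rivals' output as given): 342 - 2q_i - q_j = 0.
With identical firms every q_j equals q_i, so q_j = q_i and 342 = 3q_i, giving q_i = 114.
Price P = 462 - 228 = 234.
Rigel's profit: (234 - 120)·114 = 12996.

12996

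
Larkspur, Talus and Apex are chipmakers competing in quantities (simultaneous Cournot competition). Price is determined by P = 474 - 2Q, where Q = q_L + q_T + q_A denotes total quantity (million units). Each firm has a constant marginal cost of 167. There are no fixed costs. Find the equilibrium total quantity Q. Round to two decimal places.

Each firm earns π_i = (474 - 2Q)q_i - 167q_i.
First-order condition (treating rivals' output as given): 307 - 4q_i - 2·Σ_{j≠i} q_j = 0.
With identical firms every q_j equals q_i, so Σ_{j≠i} q_j = 2q_i and 307 = 8q_i, giving q_i = 307/8.
Total output Q = 307/8 + 307/8 + 307/8 = 921/8.

115.13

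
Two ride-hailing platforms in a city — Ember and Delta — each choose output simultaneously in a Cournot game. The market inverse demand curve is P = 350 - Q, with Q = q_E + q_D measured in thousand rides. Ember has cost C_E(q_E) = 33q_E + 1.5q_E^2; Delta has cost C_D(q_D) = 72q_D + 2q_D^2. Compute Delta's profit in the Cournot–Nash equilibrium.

Ember's profit: π_E = (350 - Q)q_E - (33q_E + (3/2)q_E²). Setting ∂π_E/∂q_E = 0: 317 - 5q_E - (q_D) = 0.
Delta's profit: π_D = (350 - Q)q_D - (72q_D + 2q_D²). Setting ∂π_D/∂q_D = 0: 278 - 6q_D - (q_E) = 0.
Best responses: q_E = (317 - q_D)/5, q_D = (278 - q_E)/6.
Substituting one into the other gives q_E = 56 and q_D = 37.
Price P = 350 - 93 = 257.
Delta's profit: 257·37 - 72·37 - 2·37² = 4107.

4107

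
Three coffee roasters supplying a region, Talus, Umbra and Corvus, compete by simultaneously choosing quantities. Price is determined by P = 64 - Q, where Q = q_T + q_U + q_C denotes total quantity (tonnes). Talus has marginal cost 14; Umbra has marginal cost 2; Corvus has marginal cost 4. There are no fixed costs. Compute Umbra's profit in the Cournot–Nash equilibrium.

Talus's profit: π_T = (64 - Q)q_T - (14q_T). Setting ∂π_T/∂q_T = 0: 50 - 2q_T - (q_U + q_C) = 0.
Umbra's first-order condition: 62 - 2q_U - (q_T + q_C) = 0.
Corvus's profit: π_C = (64 - Q)q_C - (4q_C). Setting ∂π_C/∂q_C = 0: 60 - 2q_C - (q_T + q_U) = 0.
Adding the 3 first-order conditions: 172 − 4Q = 0, so Q = 43.
Back-substituting: q_T = (50 − 43) = 7, q_U = (62 − 43) = 19, q_C = (60 − 43) = 17.
Price P = 64 - 43 = 21.
Umbra's profit: (21 - 2)·19 = 361.

361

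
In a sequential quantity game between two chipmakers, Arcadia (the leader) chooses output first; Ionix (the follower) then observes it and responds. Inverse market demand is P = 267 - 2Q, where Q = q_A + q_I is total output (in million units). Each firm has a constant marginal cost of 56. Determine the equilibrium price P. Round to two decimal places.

108.75

Solve by backward induction. Given q_A, the follower Ionix maximises π_I = (267 - 2q_A - 2q_I)q_I - 56q_I.
∂π_I/∂q_I = 211 - 2q_A - 4q_I = 0 gives the reaction function q_I = (211 - 2q_A)/4.
The leader anticipates this reaction. Substituting into P = 267 - 2Q gives P = 323/2 - q_A, so π_A = (323/2 - q_A)q_A - 56q_A.
Maximising: ∂π_A/∂q_A = 211/2 - 2q_A = 0, giving q_A = 211/4.
Then q_I = (211 - 2·(211/4))/4 = 211/8.
Total output Q = 633/8, so price P = 267 - 2·(633/8) = 435/4.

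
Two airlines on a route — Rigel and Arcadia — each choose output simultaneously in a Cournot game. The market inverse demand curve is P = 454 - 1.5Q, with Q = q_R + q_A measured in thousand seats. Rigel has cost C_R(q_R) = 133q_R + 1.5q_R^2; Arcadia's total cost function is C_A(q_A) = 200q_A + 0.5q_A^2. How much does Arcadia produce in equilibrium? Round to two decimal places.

Rigel's profit: π_R = (454 - 1.5Q)q_R - (133q_R + (3/2)q_R²). Setting ∂π_R/∂q_R = 0: 321 - 6q_R - (3/2)(q_A) = 0.
Arcadia's profit: π_A = (454 - 1.5Q)q_A - (200q_A + (1/2)q_A²). Setting ∂π_A/∂q_A = 0: 254 - 4q_A - (3/2)(q_R) = 0.
So q_R = (321 - (3/2)q_A)/6 and q_A = (254 - (3/2)q_R)/4.
Solving the pair: q_R = 1204/29, q_A = 1390/29.

47.93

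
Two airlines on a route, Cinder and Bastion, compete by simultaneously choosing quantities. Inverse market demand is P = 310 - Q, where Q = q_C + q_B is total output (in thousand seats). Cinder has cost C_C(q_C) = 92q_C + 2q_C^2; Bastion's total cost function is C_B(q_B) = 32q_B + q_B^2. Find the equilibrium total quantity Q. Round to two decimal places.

Cinder's profit: π_C = (310 - Q)q_C - (92q_C + 2q_C²). Setting ∂π_C/∂q_C = 0: 218 - 6q_C - (q_B) = 0.
Bastion's first-order condition: 278 - 4q_B - (q_C) = 0.
Best responses: q_C = (218 - q_B)/6, q_B = (278 - q_C)/4.
Substituting one into the other gives q_C = 594/23 and q_B = 1450/23.
Total output Q = 594/23 + 1450/23 = 88.8696.

88.87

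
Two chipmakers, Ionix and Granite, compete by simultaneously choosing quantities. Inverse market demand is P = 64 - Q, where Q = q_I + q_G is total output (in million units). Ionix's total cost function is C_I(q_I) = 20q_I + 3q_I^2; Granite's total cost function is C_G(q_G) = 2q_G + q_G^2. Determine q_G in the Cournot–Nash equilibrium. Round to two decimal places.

Ionix's profit: π_I = (64 - Q)q_I - (20q_I + 3q_I²). Setting ∂π_I/∂q_I = 0: 44 - 8q_I - (q_G) = 0.
Granite's first-order condition: 62 - 4q_G - (q_I) = 0.
So q_I = (44 - q_G)/8 and q_G = (62 - q_I)/4.
Substituting one into the other gives q_I = 114/31 and q_G = 452/31.

14.58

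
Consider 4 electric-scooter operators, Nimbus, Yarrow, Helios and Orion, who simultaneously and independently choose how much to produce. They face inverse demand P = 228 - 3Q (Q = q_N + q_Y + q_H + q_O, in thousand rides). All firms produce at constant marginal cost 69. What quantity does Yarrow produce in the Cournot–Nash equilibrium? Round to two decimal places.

A representative firm's profit is π_i = q_i(228 - 3Q) - 69q_i.
First-order condition (treating rivals' output as given): 159 - 6q_i - 3·Σ_{j≠i} q_j = 0.
By symmetry each firm produces the same amount; substituting Σ_{j≠i} q_j = 3q_i yields q_i = 159/15 = 53/5.

10.60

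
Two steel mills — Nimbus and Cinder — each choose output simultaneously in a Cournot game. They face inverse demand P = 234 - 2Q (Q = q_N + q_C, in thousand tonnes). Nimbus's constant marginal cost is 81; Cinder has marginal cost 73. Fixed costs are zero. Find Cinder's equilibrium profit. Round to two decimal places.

Nimbus's profit: π_N = (234 - 2Q)q_N - (81q_N). Setting ∂π_N/∂q_N = 0: 153 - 4q_N - 2(q_C) = 0.
Cinder's first-order condition: 161 - 4q_C - 2(q_N) = 0.
Rearranging gives the reaction functions q_N = (153 - 2q_C)/4 and q_C = (161 - 2q_N)/4.
Solving the pair: q_N = 145/6, q_C = 169/6.
Price P = 234 - 2·(157/3) = 388/3.
Cinder's profit: (388/3 - 73)·(169/6) = 1586.7222.

1586.72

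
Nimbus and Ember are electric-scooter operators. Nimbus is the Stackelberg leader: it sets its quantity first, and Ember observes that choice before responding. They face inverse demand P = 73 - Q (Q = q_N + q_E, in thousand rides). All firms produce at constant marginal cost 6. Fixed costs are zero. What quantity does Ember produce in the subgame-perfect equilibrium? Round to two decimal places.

The follower Ember best-responds to any q_N: π_E = (73 - Q)q_E - 6q_E.
Setting the follower's marginal profit to zero, 67 - q_N - 2q_E = 0, i.e. q_E = (67 - q_N)/2.
Nimbus substitutes q_E(q_N) into its own profit: π_N = q_N(73 - q_N - (67 - q_N)/2) - 6q_N = (79/2 - (1/2)q_N)q_N - 6q_N.
Maximising: ∂π_N/∂q_N = 67/2 - q_N = 0, giving q_N = 67/2.
Then q_E = (67 - 67/2)/2 = 67/4.

16.75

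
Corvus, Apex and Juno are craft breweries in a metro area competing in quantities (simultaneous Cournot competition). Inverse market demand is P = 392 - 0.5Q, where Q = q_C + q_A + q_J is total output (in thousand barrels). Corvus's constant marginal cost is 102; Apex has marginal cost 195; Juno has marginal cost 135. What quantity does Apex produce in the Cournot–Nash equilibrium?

22

Corvus's profit: π_C = (392 - 0.5Q)q_C - (102q_C). Setting ∂π_C/∂q_C = 0: 290 - q_C - (1/2)(q_A + q_J) = 0.
Apex's first-order condition: 197 - q_A - (1/2)(q_C + q_J) = 0.
Juno's profit: π_J = (392 - 0.5Q)q_J - (135q_J). Setting ∂π_J/∂q_J = 0: 257 - q_J - (1/2)(q_C + q_A) = 0.
Adding the 3 first-order conditions: 744 − 2Q = 0, so Q = 372.
Back-substituting: q_C = (290 − 186)/(1/2) = 208, q_A = (197 − 186)/(1/2) = 22, q_J = (257 − 186)/(1/2) = 142.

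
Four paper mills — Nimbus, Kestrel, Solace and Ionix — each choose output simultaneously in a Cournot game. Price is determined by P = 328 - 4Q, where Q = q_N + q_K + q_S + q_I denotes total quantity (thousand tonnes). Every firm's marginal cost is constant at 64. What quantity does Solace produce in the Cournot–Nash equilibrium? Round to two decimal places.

13.20

A representative firm's profit is π_i = q_i(328 - 4Q) - 64q_i.
First-order condition (treating rivals' output as given): 264 - 8q_i - 4·Σ_{j≠i} q_j = 0.
By symmetry each firm produces the same amount; substituting Σ_{j≠i} q_j = 3q_i yields q_i = 264/20 = 66/5.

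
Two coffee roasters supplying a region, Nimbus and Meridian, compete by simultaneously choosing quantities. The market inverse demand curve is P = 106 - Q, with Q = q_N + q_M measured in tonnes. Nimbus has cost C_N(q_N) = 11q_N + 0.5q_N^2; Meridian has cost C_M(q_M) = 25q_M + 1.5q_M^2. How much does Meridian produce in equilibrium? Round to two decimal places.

Nimbus's profit: π_N = (106 - Q)q_N - (11q_N + (1/2)q_N²). Setting ∂π_N/∂q_N = 0: 95 - 3q_N - (q_M) = 0.
Meridian's profit: π_M = (106 - Q)q_M - (25q_M + (3/2)q_M²). Setting ∂π_M/∂q_M = 0: 81 - 5q_M - (q_N) = 0.
Best responses: q_N = (95 - q_M)/3, q_M = (81 - q_N)/5.
Solving the pair: q_N = 197/7, q_M = 74/7.

10.57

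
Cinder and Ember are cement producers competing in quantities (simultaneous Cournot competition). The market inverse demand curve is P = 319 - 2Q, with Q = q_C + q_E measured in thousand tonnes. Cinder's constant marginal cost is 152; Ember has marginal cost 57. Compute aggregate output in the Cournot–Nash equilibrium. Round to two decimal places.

Cinder's profit: π_C = (319 - 2Q)q_C - (152q_C). Setting ∂π_C/∂q_C = 0: 167 - 4q_C - 2(q_E) = 0.
Ember's profit: π_E = (319 - 2Q)q_E - (57q_E). Setting ∂π_E/∂q_E = 0: 262 - 4q_E - 2(q_C) = 0.
So q_C = (167 - 2q_E)/4 and q_E = (262 - 2q_C)/4.
Solving the pair: q_C = 12, q_E = 119/2.
Total output Q = 12 + 119/2 = 143/2.

71.50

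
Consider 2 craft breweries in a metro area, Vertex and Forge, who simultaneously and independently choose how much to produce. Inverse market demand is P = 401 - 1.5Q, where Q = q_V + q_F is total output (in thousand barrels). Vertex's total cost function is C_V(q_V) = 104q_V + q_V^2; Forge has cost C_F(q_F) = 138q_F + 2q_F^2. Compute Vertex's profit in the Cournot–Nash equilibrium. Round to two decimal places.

Vertex's profit: π_V = (401 - 1.5Q)q_V - (104q_V + q_V²). Setting ∂π_V/∂q_V = 0: 297 - 5q_V - (3/2)(q_F) = 0.
Forge's profit: π_F = (401 - 1.5Q)q_F - (138q_F + 2q_F²). Setting ∂π_F/∂q_F = 0: 263 - 7q_F - (3/2)(q_V) = 0.
So q_V = (297 - (3/2)q_F)/5 and q_F = (263 - (3/2)q_V)/7.
Substituting one into the other gives q_V = 51.4351 and q_F = 26.5496.
Price P = 401 - (3/2)·77.9847 = 284.0229.
Vertex's profit: 284.0229·51.4351 - 104·51.4351 - 51.4351² = 6613.9275.

6613.93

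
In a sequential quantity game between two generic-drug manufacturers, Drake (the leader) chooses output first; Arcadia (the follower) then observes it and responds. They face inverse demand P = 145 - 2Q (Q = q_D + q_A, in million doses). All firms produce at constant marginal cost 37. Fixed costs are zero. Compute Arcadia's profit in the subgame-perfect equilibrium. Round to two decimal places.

364.50

Solve by backward induction. Given q_D, the follower Arcadia maximises π_A = (145 - 2q_D - 2q_A)q_A - 37q_A.
Follower FOC: 108 - 2q_D - 4q_A = 0, so q_A(q_D) = (108 - 2q_D)/4.
The leader anticipates this reaction. Substituting into P = 145 - 2Q gives P = 91 - q_D, so π_D = (91 - q_D)q_D - 37q_D.
Leader FOC: 54 - 2q_D = 0, so q_D = 27.
Then q_A = (108 - 2·27)/4 = 27/2.
Price P = 145 - 2·(81/2) = 64.
Arcadia's profit: (64 - 37)·(27/2) = 729/2.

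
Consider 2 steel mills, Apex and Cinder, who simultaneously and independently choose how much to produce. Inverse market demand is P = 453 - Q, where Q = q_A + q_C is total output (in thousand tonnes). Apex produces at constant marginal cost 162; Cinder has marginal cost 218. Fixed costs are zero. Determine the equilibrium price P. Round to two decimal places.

Apex's profit: π_A = (453 - Q)q_A - (162q_A). Setting ∂π_A/∂q_A = 0: 291 - 2q_A - (q_C) = 0.
Cinder's first-order condition: 235 - 2q_C - (q_A) = 0.
Rearranging gives the reaction functions q_A = (291 - q_C)/2 and q_C = (235 - q_A)/2.
Substituting one into the other gives q_A = 347/3 and q_C = 179/3.
Total output Q = 526/3, so price P = 453 - 526/3 = 833/3.

277.67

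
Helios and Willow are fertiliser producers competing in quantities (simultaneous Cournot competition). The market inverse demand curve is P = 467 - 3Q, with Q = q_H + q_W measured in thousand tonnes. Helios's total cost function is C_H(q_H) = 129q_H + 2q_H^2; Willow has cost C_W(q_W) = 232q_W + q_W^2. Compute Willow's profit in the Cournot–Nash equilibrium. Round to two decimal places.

Helios's profit: π_H = (467 - 3Q)q_H - (129q_H + 2q_H²). Setting ∂π_H/∂q_H = 0: 338 - 10q_H - 3(q_W) = 0.
Willow's first-order condition: 235 - 8q_W - 3(q_H) = 0.
Best responses: q_H = (338 - 3q_W)/10, q_W = (235 - 3q_H)/8.
Solving the pair: q_H = 1999/71, q_W = 1336/71.
Price P = 467 - 3·46.9718 = 326.0845.
Willow's profit: 326.0845·(1336/71) - 232·(1336/71) - (1336/71)² = 1416.3031.

1416.30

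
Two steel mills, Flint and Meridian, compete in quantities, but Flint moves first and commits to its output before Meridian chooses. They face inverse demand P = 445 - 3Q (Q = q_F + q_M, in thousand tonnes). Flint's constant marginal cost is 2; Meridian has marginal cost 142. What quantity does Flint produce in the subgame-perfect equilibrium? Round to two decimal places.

97.17

Solve by backward induction. Given q_F, the follower Meridian maximises π_M = (445 - 3q_F - 3q_M)q_M - 142q_M.
Setting the follower's marginal profit to zero, 303 - 3q_F - 6q_M = 0, i.e. q_M = (303 - 3q_F)/6.
Flint substitutes q_M(q_F) into its own profit: π_F = q_F(445 - 3q_F - (303 - 3q_F)/2) - 2q_F = (587/2 - (3/2)q_F)q_F - 2q_F.
The leader's first-order condition 583/2 - 3q_F = 0 yields q_F = 583/6.
Then q_M = (303 - 3·(583/6))/6 = 23/12.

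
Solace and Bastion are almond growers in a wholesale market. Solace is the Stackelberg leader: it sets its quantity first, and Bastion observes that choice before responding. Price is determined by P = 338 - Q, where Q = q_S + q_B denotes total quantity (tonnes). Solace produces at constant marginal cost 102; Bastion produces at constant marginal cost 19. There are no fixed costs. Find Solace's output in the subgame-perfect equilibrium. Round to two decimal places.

76.50

The follower Bastion best-responds to any q_S: π_B = (338 - Q)q_B - 19q_B.
Setting the follower's marginal profit to zero, 319 - q_S - 2q_B = 0, i.e. q_B = (319 - q_S)/2.
Solace substitutes q_B(q_S) into its own profit: π_S = q_S(338 - q_S - (319 - q_S)/2) - 102q_S = (357/2 - (1/2)q_S)q_S - 102q_S.
Leader FOC: 153/2 - q_S = 0, so q_S = 153/2.
Then q_B = (319 - 153/2)/2 = 485/4.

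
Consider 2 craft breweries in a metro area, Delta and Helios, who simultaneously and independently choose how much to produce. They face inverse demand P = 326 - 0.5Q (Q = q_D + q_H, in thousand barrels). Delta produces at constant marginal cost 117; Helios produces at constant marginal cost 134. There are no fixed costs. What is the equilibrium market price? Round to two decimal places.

192.33

Delta's profit: π_D = (326 - 0.5Q)q_D - (117q_D). Setting ∂π_D/∂q_D = 0: 209 - q_D - (1/2)(q_H) = 0.
Helios's first-order condition: 192 - q_H - (1/2)(q_D) = 0.
Best responses: q_D = (209 - (1/2)q_H), q_H = (192 - (1/2)q_D).
Substituting one into the other gives q_D = 452/3 and q_H = 350/3.
Total output Q = 802/3, so price P = 326 - (1/2)·(802/3) = 577/3.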